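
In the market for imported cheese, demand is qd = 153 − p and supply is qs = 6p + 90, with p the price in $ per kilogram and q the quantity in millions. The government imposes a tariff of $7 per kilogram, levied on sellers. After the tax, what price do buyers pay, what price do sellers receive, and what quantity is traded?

Buyers pay $15; sellers receive $8; quantity = 138.

Without the tax, 153 − p = 6p + 90 gives 7p = 63, so p* = $9 and q* = 144.
With the tax collected from sellers, supply shifts: qs = 6(p − 7) + 90.
New equilibrium: buyers pay $15, sellers receive $8, q = 138. (Wedge: pb − ps = 7.)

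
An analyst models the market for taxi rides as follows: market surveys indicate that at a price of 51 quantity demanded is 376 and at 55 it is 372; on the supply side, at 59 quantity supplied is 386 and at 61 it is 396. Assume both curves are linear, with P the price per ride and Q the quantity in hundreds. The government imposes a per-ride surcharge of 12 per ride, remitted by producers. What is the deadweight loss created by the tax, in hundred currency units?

Deadweight loss = 60 hundred.

Demand slope: (372 − 376)/(55 − 51) = -1, so Qd = 427 − P.
Supply slope: (396 − 386)/(61 − 59) = 5, so Qs = 5P + 91.
Without the tax, 427 − P = 5P + 91 gives 6P = 336, so P* = 56 and Q* = 371.
With the tax collected from producers, supply shifts: Qs = 5(P − 12) + 91.
Solving gives Q = 361 with consumers paying 66 and producers receiving 54 (the 12 wedge).
Quantity falls by |ΔQ| = |371 − 361| = 10.
DWL = ½ · t · |ΔQ| = ½ · 12 · 10 = 60.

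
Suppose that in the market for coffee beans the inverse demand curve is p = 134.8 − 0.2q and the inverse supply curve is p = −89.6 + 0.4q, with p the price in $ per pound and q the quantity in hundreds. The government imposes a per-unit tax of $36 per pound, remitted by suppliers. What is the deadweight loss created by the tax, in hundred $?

Deadweight loss = $1080 hundred.

Rewrite in direct form: qd = 674 − 5p and qs = 2.5p + 224.
Before the tax: set 674 − 5p = 2.5p + 224 → p* = $60, q* = 374.
With the tax collected from suppliers, supply shifts: qs = 2.5(p − 36) + 224.
New equilibrium: buyers pay $72, suppliers receive $36, q = 314. (Wedge: pb − ps = 36.)
Quantity falls by |ΔQ| = |374 − 314| = 60.
DWL = ½ · t · |ΔQ| = ½ · 36 · 60 = $1080.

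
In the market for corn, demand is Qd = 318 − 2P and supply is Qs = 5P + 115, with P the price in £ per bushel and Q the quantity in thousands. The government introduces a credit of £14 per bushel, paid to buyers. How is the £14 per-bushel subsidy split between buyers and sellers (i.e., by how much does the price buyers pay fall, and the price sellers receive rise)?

Before the subsidy: set 318 − 2P = 5P + 115 → P* = £29, Q* = 260.
With a per-unit subsidy paid to buyers, each effectively pays P − 14, so demand becomes Qd = 318 − 2(P − 14).
New equilibrium: buyers pay £19, sellers receive £33, Q = 280. (Wedge: Pb − Ps = −14.)
Gain to buyers: £10; to sellers: £4. (They sum to £14.)

Buyers gain £10 per bushel; sellers gain £4 per bushel.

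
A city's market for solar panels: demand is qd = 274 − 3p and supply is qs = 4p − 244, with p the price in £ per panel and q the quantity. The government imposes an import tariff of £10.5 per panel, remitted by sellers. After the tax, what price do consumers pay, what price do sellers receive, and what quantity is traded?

Without the tax, 274 − 3p = 4p − 244 gives 7p = 518, so p* = £74 and q* = 52.
With the tax collected from sellers, supply shifts: qs = 4(p − 10.5) − 244.
Solving gives q = 34 with consumers paying £80 and sellers receiving £69.5 (the £10.5 wedge).
The less price-elastic side of the market bears the larger share of a per-unit tax.

Consumers pay £80; sellers receive £69.5; quantity = 34.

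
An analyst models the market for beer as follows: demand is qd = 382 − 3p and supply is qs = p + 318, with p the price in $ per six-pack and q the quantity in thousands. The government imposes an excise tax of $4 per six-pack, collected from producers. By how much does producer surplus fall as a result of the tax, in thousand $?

Without the tax, 382 − 3p = p + 318 gives 4p = 64, so p* = $16 and q* = 334.
With the tax collected from producers, supply shifts: qs = (p − 4) + 318.
Solving gives q = 331 with consumers paying $17 and producers receiving $13 (the $4 wedge).
ΔPS is the trapezoid between Q = 331 and Q = 334 of height $3: ½ · (334 + 331) · 3 = $997.5.

Producer surplus falls by $997.5 thousand.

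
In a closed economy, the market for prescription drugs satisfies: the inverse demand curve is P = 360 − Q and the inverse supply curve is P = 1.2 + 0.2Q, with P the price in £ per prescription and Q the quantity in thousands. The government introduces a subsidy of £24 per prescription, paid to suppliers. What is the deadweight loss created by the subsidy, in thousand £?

Rewrite in direct form: Qd = 360 − P and Qs = 5P − 6.
Before the subsidy: set 360 − P = 5P − 6 → P* = £61, Q* = 299.
With a per-unit subsidy paid to suppliers, each receives P + 24 per unit sold, so supply becomes Qs = 5(P + 24) − 6.
Solving gives Q = 319 with consumers paying £41 and suppliers receiving £65 (the £24 wedge).
Quantity rises by |ΔQ| = |299 − 319| = 20.
DWL = ½ · t · |ΔQ| = ½ · 24 · 20 = £240.

Deadweight loss = £240 thousand.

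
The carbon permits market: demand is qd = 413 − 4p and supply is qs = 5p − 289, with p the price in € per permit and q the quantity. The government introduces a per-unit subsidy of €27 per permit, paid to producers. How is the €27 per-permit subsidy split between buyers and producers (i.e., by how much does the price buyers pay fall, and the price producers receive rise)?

Buyers gain €15 per permit; producers gain €12 per permit.

Before the subsidy: set 413 − 4p = 5p − 289 → p* = €78, q* = 101.
With a per-unit subsidy paid to producers, each receives p + 27 per unit sold, so supply becomes qs = 5(p + 27) − 289.
New equilibrium: buyers pay €63, producers receive €90, q = 161. (Wedge: pb − ps = −27.)
Gain to buyers: €15; to producers: €12. (They sum to €27.)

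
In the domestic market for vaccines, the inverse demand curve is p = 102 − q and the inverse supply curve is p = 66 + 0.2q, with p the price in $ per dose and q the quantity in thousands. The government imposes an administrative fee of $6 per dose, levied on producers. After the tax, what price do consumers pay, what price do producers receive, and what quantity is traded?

Rewrite in direct form: qd = 102 − p and qs = 5p − 330.
Without the tax, 102 − p = 5p − 330 gives 6p = 432, so p* = $72 and q* = 30.
With the tax collected from producers, supply shifts: qs = 5(p − 6) − 330.
Solving gives q = 25 with consumers paying $77 and producers receiving $71 (the $6 wedge).
The less price-elastic side of the market bears the larger share of a per-unit tax.

Consumers pay $77; producers receive $71; quantity = 25.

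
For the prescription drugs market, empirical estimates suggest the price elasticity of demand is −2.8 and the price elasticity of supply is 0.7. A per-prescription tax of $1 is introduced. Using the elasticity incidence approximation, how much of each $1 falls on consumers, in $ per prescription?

Consumers bear ≈ $0.2 per prescription.

Incidence ratio: consumers' share ≈ εs / (εs + |εd|) = 0.7 / (0.7 + 2.8) = 0.2.
So consumers bear ≈ 0.2 × $1 = $0.2; sellers bear $0.8.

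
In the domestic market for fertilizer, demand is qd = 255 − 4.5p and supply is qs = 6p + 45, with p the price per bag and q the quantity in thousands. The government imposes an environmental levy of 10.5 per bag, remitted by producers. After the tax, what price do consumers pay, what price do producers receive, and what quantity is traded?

Without the tax, 255 − 4.5p = 6p + 45 gives 10.5p = 210, so p* = 20 and q* = 165.
With the tax collected from producers, supply shifts: qs = 6(p − 10.5) + 45.
Solving gives q = 138 with consumers paying 26 and producers receiving 15.5 (the 10.5 wedge).
The less price-elastic side of the market bears the larger share of a per-unit tax.

Consumers pay 26; producers receive 15.5; quantity = 138.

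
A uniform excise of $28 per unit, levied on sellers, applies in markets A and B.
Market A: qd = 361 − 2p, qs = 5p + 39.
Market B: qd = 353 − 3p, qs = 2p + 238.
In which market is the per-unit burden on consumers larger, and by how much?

Market A, by $8.8.

Market A: pre-tax p* = $46, q* = 269; post-tax q = 229; per-unit burden on consumers = $20.
Market B: pre-tax p* = $23, q* = 284; post-tax q = 250.4; per-unit burden on consumers = $11.2.
Difference: $20 vs $11.2 → market A is larger by $8.8.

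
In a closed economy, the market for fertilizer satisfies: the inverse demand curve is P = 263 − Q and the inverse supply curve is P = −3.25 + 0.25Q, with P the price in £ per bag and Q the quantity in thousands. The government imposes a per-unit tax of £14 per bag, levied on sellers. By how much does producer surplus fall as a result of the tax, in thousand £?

Inverting to Q(P) form: Qd = 263 − P; Qs = 4P + 13.
Before the tax: set 263 − P = 4P + 13 → P* = £50, Q* = 213.
With the tax collected from sellers, supply shifts: Qs = 4(P − 14) + 13.
Solving gives Q = 201.8 with buyers paying £61.2 and sellers receiving £47.2 (the £14 wedge).
ΔPS is the trapezoid between Q = 201.8 and Q = 213 of height £2.8: ½ · (213 + 201.8) · 2.8 = £580.72.

Producer surplus falls by £580.72 thousand.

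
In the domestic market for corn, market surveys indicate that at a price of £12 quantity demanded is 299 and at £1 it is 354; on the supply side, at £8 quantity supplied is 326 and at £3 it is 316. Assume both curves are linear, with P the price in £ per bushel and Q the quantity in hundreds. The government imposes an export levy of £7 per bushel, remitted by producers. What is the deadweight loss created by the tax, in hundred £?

Demand slope: (354 − 299)/(1 − 12) = -5, so Qd = 359 − 5P.
Supply slope: (316 − 326)/(3 − 8) = 2, so Qs = 2P + 310.
Before the tax: set 359 − 5P = 2P + 310 → P* = £7, Q* = 324.
With the tax collected from producers, supply shifts: Qs = 2(P − 7) + 310.
New equilibrium: consumers pay £9, producers receive £2, Q = 314. (Wedge: Pb − Ps = 7.)
Quantity falls by |ΔQ| = |324 − 314| = 10.
DWL = ½ · t · |ΔQ| = ½ · 7 · 10 = £35.

Deadweight loss = £35 hundred.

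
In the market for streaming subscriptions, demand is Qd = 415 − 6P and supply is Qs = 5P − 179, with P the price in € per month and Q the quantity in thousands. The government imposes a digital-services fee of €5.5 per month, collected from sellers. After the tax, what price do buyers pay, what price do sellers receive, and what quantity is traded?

Buyers pay €56.5; sellers receive €51; quantity = 76.

Without the tax, 415 − 6P = 5P − 179 gives 11P = 594, so P* = €54 and Q* = 91.
With the tax collected from sellers, supply shifts: Qs = 5(P − 5.5) − 179.
Solving gives Q = 76 with buyers paying €56.5 and sellers receiving €51 (the €5.5 wedge).
The less price-elastic side of the market bears the larger share of a per-unit tax.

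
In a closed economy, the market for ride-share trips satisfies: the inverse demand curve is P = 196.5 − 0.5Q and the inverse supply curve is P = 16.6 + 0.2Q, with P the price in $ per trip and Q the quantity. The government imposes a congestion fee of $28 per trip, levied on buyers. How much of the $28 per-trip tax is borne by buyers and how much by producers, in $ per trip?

Inverting to Q(P) form: Qd = 393 − 2P; Qs = 5P − 83.
Without the tax, 393 − 2P = 5P − 83 gives 7P = 476, so P* = $68 and Q* = 257.
With the tax collected from buyers, demand (in seller-price terms) shifts: Qd = 393 − 2(P + 28).
New equilibrium: buyers pay $88, producers receive $60, Q = 217. (Wedge: Pb − Ps = 28.)
Burden on buyers: $20; on producers: $8. (They sum to $28.)

Buyers bear $20 per trip; producers bear $8 per trip.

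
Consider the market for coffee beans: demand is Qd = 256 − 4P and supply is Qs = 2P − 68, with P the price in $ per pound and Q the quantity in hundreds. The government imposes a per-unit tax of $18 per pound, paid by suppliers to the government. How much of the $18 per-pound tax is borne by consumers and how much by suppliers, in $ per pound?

Without the tax, 256 − 4P = 2P − 68 gives 6P = 324, so P* = $54 and Q* = 40.
With the tax collected from suppliers, supply shifts: Qs = 2(P − 18) − 68.
Solving gives Q = 16 with consumers paying $60 and suppliers receiving $42 (the $18 wedge).
Burden on consumers: $6; on suppliers: $12. (They sum to $18.)
The less price-elastic side of the market bears the larger share of a per-unit tax.

Consumers bear $6 per pound; suppliers bear $12 per pound.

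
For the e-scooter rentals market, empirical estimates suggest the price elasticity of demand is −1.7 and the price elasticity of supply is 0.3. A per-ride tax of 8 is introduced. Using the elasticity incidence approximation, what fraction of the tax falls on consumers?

Incidence ratio: consumers' share ≈ εs / (εs + |εd|) = 0.3 / (0.3 + 1.7) = 0.15.
Supply is the less elastic side, so consumers bear the smaller share.

Consumers' share ≈ 0.15.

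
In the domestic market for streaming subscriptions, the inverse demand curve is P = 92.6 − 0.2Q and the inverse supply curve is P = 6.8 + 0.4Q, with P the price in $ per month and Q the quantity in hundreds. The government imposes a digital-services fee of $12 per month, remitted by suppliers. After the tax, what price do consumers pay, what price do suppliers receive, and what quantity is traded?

Consumers pay $68; suppliers receive $56; quantity = 123.

Rewrite in direct form: Qd = 463 − 5P and Qs = 2.5P − 17.
Without the tax, 463 − 5P = 2.5P − 17 gives 7.5P = 480, so P* = $64 and Q* = 143.
With the tax collected from suppliers, supply shifts: Qs = 2.5(P − 12) − 17.
Solving gives Q = 123 with consumers paying $68 and suppliers receiving $56 (the $12 wedge).
The less price-elastic side of the market bears the larger share of a per-unit tax.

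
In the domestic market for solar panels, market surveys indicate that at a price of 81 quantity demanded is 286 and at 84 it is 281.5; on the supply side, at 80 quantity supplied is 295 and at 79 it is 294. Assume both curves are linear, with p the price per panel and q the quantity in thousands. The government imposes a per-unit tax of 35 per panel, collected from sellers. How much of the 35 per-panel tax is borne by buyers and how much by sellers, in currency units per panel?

Demand slope: (281.5 − 286)/(84 − 81) = -1.5, so qd = 407.5 − 1.5p.
Supply slope: (294 − 295)/(79 − 80) = 1, so qs = p + 215.
Before the tax: set 407.5 − 1.5p = p + 215 → p* = 77, q* = 292.
With the tax collected from sellers, supply shifts: qs = (p − 35) + 215.
New equilibrium: buyers pay 91, sellers receive 56, q = 271. (Wedge: pb − ps = 35.)
Burden on buyers: 14; on sellers: 21. (They sum to 35.)

Buyers bear 14 per panel; sellers bear 21 per panel.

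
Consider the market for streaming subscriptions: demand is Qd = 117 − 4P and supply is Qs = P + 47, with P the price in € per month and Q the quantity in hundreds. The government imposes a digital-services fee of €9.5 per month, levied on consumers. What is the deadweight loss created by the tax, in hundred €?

Deadweight loss = €36.1 hundred.

Before the tax: set 117 − 4P = P + 47 → P* = €14, Q* = 61.
With the tax collected from consumers, demand (in seller-price terms) shifts: Qd = 117 − 4(P + 9.5).
Solving gives Q = 53.4 with consumers paying €15.9 and sellers receiving €6.4 (the €9.5 wedge).
Quantity falls by |ΔQ| = |61 − 53.4| = 7.6.
DWL = ½ · t · |ΔQ| = ½ · 9.5 · 7.6 = €36.1.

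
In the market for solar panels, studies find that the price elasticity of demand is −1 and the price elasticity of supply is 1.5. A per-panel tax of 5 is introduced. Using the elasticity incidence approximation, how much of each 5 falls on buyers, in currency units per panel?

Buyers bear ≈ 3 per panel.

Incidence ratio: buyers' share ≈ εs / (εs + |εd|) = 1.5 / (1.5 + 1) = 0.6.
So buyers bear ≈ 0.6 × 5 = 3; sellers bear 2.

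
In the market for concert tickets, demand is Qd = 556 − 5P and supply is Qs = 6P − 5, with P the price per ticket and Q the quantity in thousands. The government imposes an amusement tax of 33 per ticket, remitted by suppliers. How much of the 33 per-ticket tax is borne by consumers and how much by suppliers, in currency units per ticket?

Consumers bear 18 per ticket; suppliers bear 15 per ticket.

Before the tax: set 556 − 5P = 6P − 5 → P* = 51, Q* = 301.
With the tax collected from suppliers, supply shifts: Qs = 6(P − 33) − 5.
Solving gives Q = 211 with consumers paying 69 and suppliers receiving 36 (the 33 wedge).
Burden on consumers: 18; on suppliers: 15. (They sum to 33.)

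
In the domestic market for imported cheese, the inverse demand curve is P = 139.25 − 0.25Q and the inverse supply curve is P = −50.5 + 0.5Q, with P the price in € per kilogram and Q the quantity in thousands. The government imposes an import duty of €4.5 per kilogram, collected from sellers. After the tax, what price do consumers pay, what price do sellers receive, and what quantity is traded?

Rewrite in direct form: Qd = 557 − 4P and Qs = 2P + 101.
Without the tax, 557 − 4P = 2P + 101 gives 6P = 456, so P* = €76 and Q* = 253.
With the tax collected from sellers, supply shifts: Qs = 2(P − 4.5) + 101.
Solving gives Q = 247 with consumers paying €77.5 and sellers receiving €73 (the €4.5 wedge).
The less price-elastic side of the market bears the larger share of a per-unit tax.

Consumers pay €77.5; sellers receive €73; quantity = 247.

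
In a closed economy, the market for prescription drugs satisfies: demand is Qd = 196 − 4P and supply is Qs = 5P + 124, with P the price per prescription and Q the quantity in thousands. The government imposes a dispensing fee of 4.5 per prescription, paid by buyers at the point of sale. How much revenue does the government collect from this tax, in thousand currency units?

Without the tax, 196 − 4P = 5P + 124 gives 9P = 72, so P* = 8 and Q* = 164.
With the tax collected from buyers, demand (in seller-price terms) shifts: Qd = 196 − 4(P + 4.5).
New equilibrium: buyers pay 10.5, sellers receive 6, Q = 154. (Wedge: Pb − Ps = 4.5.)
Revenue = t · Q = 4.5 · 154 = 693.

Tax revenue = 693 thousand.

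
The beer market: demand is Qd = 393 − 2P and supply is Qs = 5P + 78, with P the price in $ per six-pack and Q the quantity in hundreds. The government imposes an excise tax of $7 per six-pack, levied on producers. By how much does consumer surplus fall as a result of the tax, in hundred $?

Consumer surplus falls by $1490 hundred.

Before the tax: set 393 − 2P = 5P + 78 → P* = $45, Q* = 303.
With the tax collected from producers, supply shifts: Qs = 5(P − 7) + 78.
Solving gives Q = 293 with buyers paying $50 and producers receiving $43 (the $7 wedge).
ΔCS is the trapezoid between Q = 293 and Q = 303 of height $5: ½ · (303 + 293) · 5 = $1490.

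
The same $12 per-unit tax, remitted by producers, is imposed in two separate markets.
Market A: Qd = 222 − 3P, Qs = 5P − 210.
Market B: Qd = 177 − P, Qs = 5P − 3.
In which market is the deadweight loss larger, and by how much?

Market A: pre-tax P* = $54, Q* = 60; post-tax Q = 37.5; deadweight loss = $135.
Market B: pre-tax P* = $30, Q* = 147; post-tax Q = 137; deadweight loss = $60.
Difference: $135 vs $60 → market A is larger by $75.

Market A, by $75.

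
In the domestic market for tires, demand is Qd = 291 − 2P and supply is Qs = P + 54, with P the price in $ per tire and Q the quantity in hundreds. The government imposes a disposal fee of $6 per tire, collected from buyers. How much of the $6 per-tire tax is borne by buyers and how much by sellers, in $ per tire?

Buyers bear $2 per tire; sellers bear $4 per tire.

Without the tax, 291 − 2P = P + 54 gives 3P = 237, so P* = $79 and Q* = 133.
With the tax collected from buyers, demand (in seller-price terms) shifts: Qd = 291 − 2(P + 6).
Solving gives Q = 129 with buyers paying $81 and sellers receiving $75 (the $6 wedge).
Burden on buyers: $2; on sellers: $4. (They sum to $6.)
The less price-elastic side of the market bears the larger share of a per-unit tax.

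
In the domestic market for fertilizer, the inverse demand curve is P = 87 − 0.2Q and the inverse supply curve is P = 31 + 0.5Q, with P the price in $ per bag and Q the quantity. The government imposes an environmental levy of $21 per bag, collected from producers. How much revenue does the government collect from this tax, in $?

Tax revenue = $1050.

Inverting to Q(P) form: Qd = 435 − 5P; Qs = 2P − 62.
Before the tax: set 435 − 5P = 2P − 62 → P* = $71, Q* = 80.
With the tax collected from producers, supply shifts: Qs = 2(P − 21) − 62.
Solving gives Q = 50 with consumers paying $77 and producers receiving $56 (the $21 wedge).
Revenue = t · Q = 21 · 50 = $1050.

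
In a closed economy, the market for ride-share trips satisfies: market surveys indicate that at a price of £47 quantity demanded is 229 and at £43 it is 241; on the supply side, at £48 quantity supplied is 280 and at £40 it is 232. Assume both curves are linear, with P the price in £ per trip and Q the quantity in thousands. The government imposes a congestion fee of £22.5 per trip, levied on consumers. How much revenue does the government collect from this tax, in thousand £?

Demand slope: (241 − 229)/(43 − 47) = -3, so Qd = 370 − 3P.
Supply slope: (232 − 280)/(40 − 48) = 6, so Qs = 6P − 8.
Without the tax, 370 − 3P = 6P − 8 gives 9P = 378, so P* = £42 and Q* = 244.
With the tax collected from consumers, demand (in seller-price terms) shifts: Qd = 370 − 3(P + 22.5).
New equilibrium: consumers pay £57, sellers receive £34.5, Q = 199. (Wedge: Pb − Ps = 22.5.)
Revenue = t · Q = 22.5 · 199 = £4477.5.

Tax revenue = £4477.5 thousand.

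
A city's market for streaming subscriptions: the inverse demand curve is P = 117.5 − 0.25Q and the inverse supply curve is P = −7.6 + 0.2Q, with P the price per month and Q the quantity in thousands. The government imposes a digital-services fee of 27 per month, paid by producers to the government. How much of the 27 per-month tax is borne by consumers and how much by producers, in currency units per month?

Inverting to Q(P) form: Qd = 470 − 4P; Qs = 5P + 38.
Before the tax: set 470 − 4P = 5P + 38 → P* = 48, Q* = 278.
With the tax collected from producers, supply shifts: Qs = 5(P − 27) + 38.
New equilibrium: consumers pay 63, producers receive 36, Q = 218. (Wedge: Pb − Ps = 27.)
Burden on consumers: 15; on producers: 12. (They sum to 27.)

Consumers bear 15 per month; producers bear 12 per month.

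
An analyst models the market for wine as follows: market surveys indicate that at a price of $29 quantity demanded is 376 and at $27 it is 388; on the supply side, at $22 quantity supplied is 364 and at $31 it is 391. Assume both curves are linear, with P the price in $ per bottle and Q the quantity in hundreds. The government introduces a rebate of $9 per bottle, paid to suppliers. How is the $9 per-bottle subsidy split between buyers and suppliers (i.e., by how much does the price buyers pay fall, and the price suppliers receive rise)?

Demand slope: (388 − 376)/(27 − 29) = -6, so Qd = 550 − 6P.
Supply slope: (391 − 364)/(31 − 22) = 3, so Qs = 3P + 298.
Before the subsidy: set 550 − 6P = 3P + 298 → P* = $28, Q* = 382.
With a per-unit subsidy paid to suppliers, each receives P + 9 per unit sold, so supply becomes Qs = 3(P + 9) + 298.
Solving gives Q = 400 with buyers paying $25 and suppliers receiving $34 (the $9 wedge).
Gain to buyers: $3; to suppliers: $6. (They sum to $9.)

Buyers gain $3 per bottle; suppliers gain $6 per bottle.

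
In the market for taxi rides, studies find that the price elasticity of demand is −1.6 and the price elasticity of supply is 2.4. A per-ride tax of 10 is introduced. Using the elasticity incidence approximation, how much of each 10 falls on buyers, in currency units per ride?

Buyers bear ≈ 6 per ride.

Incidence ratio: buyers' share ≈ εs / (εs + |εd|) = 2.4 / (2.4 + 1.6) = 0.6.
So buyers bear ≈ 0.6 × 10 = 6; sellers bear 4.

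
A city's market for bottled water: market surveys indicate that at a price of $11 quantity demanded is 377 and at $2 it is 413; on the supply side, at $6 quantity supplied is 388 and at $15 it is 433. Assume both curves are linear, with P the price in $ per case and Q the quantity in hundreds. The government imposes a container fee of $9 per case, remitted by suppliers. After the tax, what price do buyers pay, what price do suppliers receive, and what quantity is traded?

Buyers pay $12; suppliers receive $3; quantity = 373.

Demand slope: (413 − 377)/(2 − 11) = -4, so Qd = 421 − 4P.
Supply slope: (433 − 388)/(15 − 6) = 5, so Qs = 5P + 358.
Without the tax, 421 − 4P = 5P + 358 gives 9P = 63, so P* = $7 and Q* = 393.
With the tax collected from suppliers, supply shifts: Qs = 5(P − 9) + 358.
Solving gives Q = 373 with buyers paying $12 and suppliers receiving $3 (the $9 wedge).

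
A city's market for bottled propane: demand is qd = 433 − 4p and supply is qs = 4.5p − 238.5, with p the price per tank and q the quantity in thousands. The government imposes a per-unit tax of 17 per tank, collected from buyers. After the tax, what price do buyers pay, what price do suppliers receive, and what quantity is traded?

Before the tax: set 433 − 4p = 4.5p − 238.5 → p* = 79, q* = 117.
With the tax collected from buyers, demand (in seller-price terms) shifts: qd = 433 − 4(p + 17).
Solving gives q = 81 with buyers paying 88 and suppliers receiving 71 (the 17 wedge).
The less price-elastic side of the market bears the larger share of a per-unit tax.

Buyers pay 88; suppliers receive 71; quantity = 81.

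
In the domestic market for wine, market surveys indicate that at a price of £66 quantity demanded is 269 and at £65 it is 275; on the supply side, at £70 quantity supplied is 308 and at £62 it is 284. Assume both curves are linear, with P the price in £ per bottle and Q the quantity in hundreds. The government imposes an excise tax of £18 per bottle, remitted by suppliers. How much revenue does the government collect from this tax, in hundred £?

Demand slope: (275 − 269)/(65 − 66) = -6, so Qd = 665 − 6P.
Supply slope: (284 − 308)/(62 − 70) = 3, so Qs = 3P + 98.
Without the tax, 665 − 6P = 3P + 98 gives 9P = 567, so P* = £63 and Q* = 287.
With the tax collected from suppliers, supply shifts: Qs = 3(P − 18) + 98.
Solving gives Q = 251 with buyers paying £69 and suppliers receiving £51 (the £18 wedge).
Revenue = t · Q = 18 · 251 = £4518.

Tax revenue = £4518 hundred.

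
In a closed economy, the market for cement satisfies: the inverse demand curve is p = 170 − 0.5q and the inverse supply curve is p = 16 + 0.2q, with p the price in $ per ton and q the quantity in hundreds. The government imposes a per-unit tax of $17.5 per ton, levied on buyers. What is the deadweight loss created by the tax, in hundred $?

Deadweight loss = $218.75 hundred.

Rewrite in direct form: qd = 340 − 2p and qs = 5p − 80.
Without the tax, 340 − 2p = 5p − 80 gives 7p = 420, so p* = $60 and q* = 220.
With the tax collected from buyers, demand (in seller-price terms) shifts: qd = 340 − 2(p + 17.5).
New equilibrium: buyers pay $72.5, sellers receive $55, q = 195. (Wedge: pb − ps = 17.5.)
Quantity falls by |ΔQ| = |220 − 195| = 25.
DWL = ½ · t · |ΔQ| = ½ · 17.5 · 25 = $218.75.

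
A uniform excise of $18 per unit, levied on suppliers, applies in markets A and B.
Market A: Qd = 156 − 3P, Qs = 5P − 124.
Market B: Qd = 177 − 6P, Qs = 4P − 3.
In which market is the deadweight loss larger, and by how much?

Market A: pre-tax P* = $35, Q* = 51; post-tax Q = 17.25; deadweight loss = $303.75.
Market B: pre-tax P* = $18, Q* = 69; post-tax Q = 25.8; deadweight loss = $388.8.
Difference: $303.75 vs $388.8 → market B is larger by $85.05.

Market B, by $85.05.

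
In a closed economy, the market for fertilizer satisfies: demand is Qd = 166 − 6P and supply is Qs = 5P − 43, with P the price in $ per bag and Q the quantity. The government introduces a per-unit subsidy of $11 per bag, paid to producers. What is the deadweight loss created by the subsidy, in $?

Deadweight loss = $165.

Without the subsidy, 166 − 6P = 5P − 43 gives 11P = 209, so P* = $19 and Q* = 52.
With a per-unit subsidy paid to producers, each receives P + 11 per unit sold, so supply becomes Qs = 5(P + 11) − 43.
Solving gives Q = 82 with consumers paying $14 and producers receiving $25 (the $11 wedge).
Quantity rises by |ΔQ| = |52 − 82| = 30.
DWL = ½ · t · |ΔQ| = ½ · 11 · 30 = $165.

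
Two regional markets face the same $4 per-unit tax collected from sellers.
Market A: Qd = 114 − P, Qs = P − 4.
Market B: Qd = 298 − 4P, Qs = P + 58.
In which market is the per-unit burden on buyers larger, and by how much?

Market A: pre-tax P* = $59, Q* = 55; post-tax Q = 53; per-unit burden on buyers = $2.
Market B: pre-tax P* = $48, Q* = 106; post-tax Q = 102.8; per-unit burden on buyers = $0.8.
Difference: $2 vs $0.8 → market A is larger by $1.2.

Market A, by $1.2.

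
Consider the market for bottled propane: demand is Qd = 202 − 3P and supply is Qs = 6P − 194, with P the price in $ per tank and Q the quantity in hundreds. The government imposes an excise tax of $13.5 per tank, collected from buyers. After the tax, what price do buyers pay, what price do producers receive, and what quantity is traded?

Without the tax, 202 − 3P = 6P − 194 gives 9P = 396, so P* = $44 and Q* = 70.
With the tax collected from buyers, demand (in seller-price terms) shifts: Qd = 202 − 3(P + 13.5).
New equilibrium: buyers pay $53, producers receive $39.5, Q = 43. (Wedge: Pb − Ps = 13.5.)

Buyers pay $53; producers receive $39.5; quantity = 43.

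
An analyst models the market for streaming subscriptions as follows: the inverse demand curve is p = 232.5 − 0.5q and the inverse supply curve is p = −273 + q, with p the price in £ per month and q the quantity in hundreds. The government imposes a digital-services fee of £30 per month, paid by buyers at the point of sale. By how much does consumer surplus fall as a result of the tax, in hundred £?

Consumer surplus falls by £3270 hundred.

Rewrite in direct form: qd = 465 − 2p and qs = p + 273.
Without the tax, 465 − 2p = p + 273 gives 3p = 192, so p* = £64 and q* = 337.
With the tax collected from buyers, demand (in seller-price terms) shifts: qd = 465 − 2(p + 30).
New equilibrium: buyers pay £74, producers receive £44, q = 317. (Wedge: pb − ps = 30.)
ΔCS is the trapezoid between Q = 317 and Q = 337 of height £10: ½ · (337 + 317) · 10 = £3270.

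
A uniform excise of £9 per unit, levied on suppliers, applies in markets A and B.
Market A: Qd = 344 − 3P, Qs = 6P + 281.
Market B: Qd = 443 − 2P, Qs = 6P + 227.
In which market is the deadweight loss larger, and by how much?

Market A: pre-tax P* = £7, Q* = 323; post-tax Q = 305; deadweight loss = £81.
Market B: pre-tax P* = £27, Q* = 389; post-tax Q = 375.5; deadweight loss = £60.75.
Difference: £81 vs £60.75 → market A is larger by £20.25.

Market A, by £20.25.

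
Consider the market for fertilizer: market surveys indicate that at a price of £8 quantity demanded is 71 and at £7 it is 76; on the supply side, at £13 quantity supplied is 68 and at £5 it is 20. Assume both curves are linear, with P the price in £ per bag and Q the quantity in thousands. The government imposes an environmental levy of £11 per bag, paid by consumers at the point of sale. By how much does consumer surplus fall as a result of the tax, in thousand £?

Demand slope: (76 − 71)/(7 − 8) = -5, so Qd = 111 − 5P.
Supply slope: (20 − 68)/(5 − 13) = 6, so Qs = 6P − 10.
Without the tax, 111 − 5P = 6P − 10 gives 11P = 121, so P* = £11 and Q* = 56.
With the tax collected from consumers, demand (in seller-price terms) shifts: Qd = 111 − 5(P + 11).
New equilibrium: consumers pay £17, suppliers receive £6, Q = 26. (Wedge: Pb − Ps = 11.)
ΔCS is the trapezoid between Q = 26 and Q = 56 of height £6: ½ · (56 + 26) · 6 = £246.

Consumer surplus falls by £246 thousand.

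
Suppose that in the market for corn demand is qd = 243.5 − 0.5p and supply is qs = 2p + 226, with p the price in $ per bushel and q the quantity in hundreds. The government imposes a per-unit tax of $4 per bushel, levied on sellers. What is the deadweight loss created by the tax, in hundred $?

Deadweight loss = $3.2 hundred.

Without the tax, 243.5 − 0.5p = 2p + 226 gives 2.5p = 17.5, so p* = $7 and q* = 240.
With the tax collected from sellers, supply shifts: qs = 2(p − 4) + 226.
Solving gives q = 238.4 with buyers paying $10.2 and sellers receiving $6.2 (the $4 wedge).
Quantity falls by |ΔQ| = |240 − 238.4| = 1.6.
DWL = ½ · t · |ΔQ| = ½ · 4 · 1.6 = $3.2.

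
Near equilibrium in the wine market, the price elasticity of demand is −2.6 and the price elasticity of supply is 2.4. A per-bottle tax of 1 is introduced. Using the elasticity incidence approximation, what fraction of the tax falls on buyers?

Buyers' share ≈ 0.48.

Incidence ratio: buyers' share ≈ εs / (εs + |εd|) = 2.4 / (2.4 + 2.6) = 0.48.
Supply is the less elastic side, so buyers bear the smaller share.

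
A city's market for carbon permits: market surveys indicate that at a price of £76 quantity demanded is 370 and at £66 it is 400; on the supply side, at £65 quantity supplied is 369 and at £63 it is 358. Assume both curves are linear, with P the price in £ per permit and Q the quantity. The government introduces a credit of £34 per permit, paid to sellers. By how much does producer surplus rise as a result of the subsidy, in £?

Producer surplus rises by £5088.

Demand slope: (400 − 370)/(66 − 76) = -3, so Qd = 598 − 3P.
Supply slope: (358 − 369)/(63 − 65) = 5.5, so Qs = 5.5P + 11.5.
Without the subsidy, 598 − 3P = 5.5P + 11.5 gives 8.5P = 586.5, so P* = £69 and Q* = 391.
With a per-unit subsidy paid to sellers, each receives P + 34 per unit sold, so supply becomes Qs = 5.5(P + 34) + 11.5.
New equilibrium: consumers pay £47, sellers receive £81, Q = 457. (Wedge: Pb − Ps = −34.)
ΔPS is the trapezoid between Q = 457 and Q = 391 of height £12: ½ · (391 + 457) · 12 = £5088.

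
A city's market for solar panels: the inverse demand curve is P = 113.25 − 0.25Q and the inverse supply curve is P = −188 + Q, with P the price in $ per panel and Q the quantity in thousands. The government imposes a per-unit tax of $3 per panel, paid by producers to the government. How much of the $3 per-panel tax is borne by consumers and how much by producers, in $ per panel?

Rewrite in direct form: Qd = 453 − 4P and Qs = P + 188.
Before the tax: set 453 − 4P = P + 188 → P* = $53, Q* = 241.
With the tax collected from producers, supply shifts: Qs = (P − 3) + 188.
Solving gives Q = 238.6 with consumers paying $53.6 and producers receiving $50.6 (the $3 wedge).
Burden on consumers: $0.6; on producers: $2.4. (They sum to $3.)
The less price-elastic side of the market bears the larger share of a per-unit tax.

Consumers bear $0.6 per panel; producers bear $2.4 per panel.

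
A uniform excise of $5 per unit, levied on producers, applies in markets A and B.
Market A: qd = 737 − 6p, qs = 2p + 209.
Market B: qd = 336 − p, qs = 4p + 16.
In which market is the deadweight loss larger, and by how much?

Market A, by $8.75.

Market A: pre-tax p* = $66, q* = 341; post-tax q = 333.5; deadweight loss = $18.75.
Market B: pre-tax p* = $64, q* = 272; post-tax q = 268; deadweight loss = $10.
Difference: $18.75 vs $10 → market A is larger by $8.75.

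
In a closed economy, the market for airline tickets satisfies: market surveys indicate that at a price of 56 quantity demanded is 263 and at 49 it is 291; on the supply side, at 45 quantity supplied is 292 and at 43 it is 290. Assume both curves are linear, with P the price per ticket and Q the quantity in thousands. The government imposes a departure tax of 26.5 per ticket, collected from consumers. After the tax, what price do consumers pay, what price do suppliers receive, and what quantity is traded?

Consumers pay 53.3; suppliers receive 26.8; quantity = 273.8.

Demand slope: (291 − 263)/(49 − 56) = -4, so Qd = 487 − 4P.
Supply slope: (290 − 292)/(43 − 45) = 1, so Qs = P + 247.
Before the tax: set 487 − 4P = P + 247 → P* = 48, Q* = 295.
With the tax collected from consumers, demand (in seller-price terms) shifts: Qd = 487 − 4(P + 26.5).
New equilibrium: consumers pay 53.3, suppliers receive 26.8, Q = 273.8. (Wedge: Pb − Ps = 26.5.)
The less price-elastic side of the market bears the larger share of a per-unit tax.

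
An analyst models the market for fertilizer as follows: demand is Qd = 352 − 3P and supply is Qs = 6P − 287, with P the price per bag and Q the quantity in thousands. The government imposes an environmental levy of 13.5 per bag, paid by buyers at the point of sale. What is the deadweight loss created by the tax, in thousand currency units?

Without the tax, 352 − 3P = 6P − 287 gives 9P = 639, so P* = 71 and Q* = 139.
With the tax collected from buyers, demand (in seller-price terms) shifts: Qd = 352 − 3(P + 13.5).
Solving gives Q = 112 with buyers paying 80 and sellers receiving 66.5 (the 13.5 wedge).
Quantity falls by |ΔQ| = |139 − 112| = 27.
DWL = ½ · t · |ΔQ| = ½ · 13.5 · 27 = 182.25.

Deadweight loss = 182.25 thousand.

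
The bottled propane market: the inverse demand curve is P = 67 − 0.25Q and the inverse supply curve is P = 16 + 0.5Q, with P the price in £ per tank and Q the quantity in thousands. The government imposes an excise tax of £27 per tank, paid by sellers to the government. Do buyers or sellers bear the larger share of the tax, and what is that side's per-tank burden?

Sellers bear the larger share: £18 per tank.

Inverting to Q(P) form: Qd = 268 − 4P; Qs = 2P − 32.
Without the tax, 268 − 4P = 2P − 32 gives 6P = 300, so P* = £50 and Q* = 68.
With the tax collected from sellers, supply shifts: Qs = 2(P − 27) − 32.
New equilibrium: buyers pay £59, sellers receive £32, Q = 32. (Wedge: Pb − Ps = 27.)
Per-tank burden: buyers £9, sellers £18.
Sellers take the larger share because supply is less price-elastic here (demand slope 4 vs supply slope 2).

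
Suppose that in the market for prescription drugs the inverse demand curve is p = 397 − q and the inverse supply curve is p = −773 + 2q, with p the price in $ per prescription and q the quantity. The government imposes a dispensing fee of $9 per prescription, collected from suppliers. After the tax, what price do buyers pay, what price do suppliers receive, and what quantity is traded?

Buyers pay $10; suppliers receive $1; quantity = 387.

Rewrite in direct form: qd = 397 − p and qs = 0.5p + 386.5.
Before the tax: set 397 − p = 0.5p + 386.5 → p* = $7, q* = 390.
With the tax collected from suppliers, supply shifts: qs = 0.5(p − 9) + 386.5.
Solving gives q = 387 with buyers paying $10 and suppliers receiving $1 (the $9 wedge).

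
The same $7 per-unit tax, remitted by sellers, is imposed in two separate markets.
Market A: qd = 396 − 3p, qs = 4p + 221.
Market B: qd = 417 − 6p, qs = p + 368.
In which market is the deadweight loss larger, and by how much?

Market A: pre-tax p* = $25, q* = 321; post-tax q = 309; deadweight loss = $42.
Market B: pre-tax p* = $7, q* = 375; post-tax q = 369; deadweight loss = $21.
Difference: $42 vs $21 → market A is larger by $21.

Market A, by $21.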